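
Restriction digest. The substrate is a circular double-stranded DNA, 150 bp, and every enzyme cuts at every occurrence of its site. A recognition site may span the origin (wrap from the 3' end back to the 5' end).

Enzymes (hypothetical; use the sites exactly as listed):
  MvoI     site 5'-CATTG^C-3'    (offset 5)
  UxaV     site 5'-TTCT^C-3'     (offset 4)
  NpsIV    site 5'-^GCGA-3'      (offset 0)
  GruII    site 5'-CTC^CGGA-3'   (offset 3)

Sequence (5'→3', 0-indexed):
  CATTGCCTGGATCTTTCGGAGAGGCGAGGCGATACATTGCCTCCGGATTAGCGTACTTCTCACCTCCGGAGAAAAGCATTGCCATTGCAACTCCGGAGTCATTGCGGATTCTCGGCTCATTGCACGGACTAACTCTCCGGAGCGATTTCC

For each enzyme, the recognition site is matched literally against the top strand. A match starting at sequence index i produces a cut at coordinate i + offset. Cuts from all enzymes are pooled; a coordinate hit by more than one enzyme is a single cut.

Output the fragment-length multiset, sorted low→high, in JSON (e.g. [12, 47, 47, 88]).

[4,4,5,6,6,6,8,10,11,11,14,15,15,17,18]

Scan for sites:
  MvoI (CATTGC, off=5): starts [0, 34, 76, 82, 99, 117] → cuts [5, 39, 81, 87, 104, 122]
  UxaV (TTCTC, off=4): starts [56, 108] → cuts [60, 112]
  NpsIV (GCGA, off=0): starts [23, 28, 141] → cuts [23, 28, 141]
  GruII (CTCCGGA, off=3): starts [40, 63, 90, 134] → cuts [43, 66, 93, 137]

All cut coordinates (distinct, sorted): [5, 23, 28, 39, 43, 60, 66, 81, 87, 93, 104, 112, 122, 137, 141]

Fragment lengths:
  5→23: 18 bp
  23→28: 5 bp
  28→39: 11 bp
  39→43: 4 bp
  43→60: 17 bp
  60→66: 6 bp
  66→81: 15 bp
  81→87: 6 bp
  87→93: 6 bp
  93→104: 11 bp
  104→112: 8 bp
  112→122: 10 bp
  122→137: 15 bp
  137→141: 4 bp
  141→5 (wrap): 150-141+5 = 14 bp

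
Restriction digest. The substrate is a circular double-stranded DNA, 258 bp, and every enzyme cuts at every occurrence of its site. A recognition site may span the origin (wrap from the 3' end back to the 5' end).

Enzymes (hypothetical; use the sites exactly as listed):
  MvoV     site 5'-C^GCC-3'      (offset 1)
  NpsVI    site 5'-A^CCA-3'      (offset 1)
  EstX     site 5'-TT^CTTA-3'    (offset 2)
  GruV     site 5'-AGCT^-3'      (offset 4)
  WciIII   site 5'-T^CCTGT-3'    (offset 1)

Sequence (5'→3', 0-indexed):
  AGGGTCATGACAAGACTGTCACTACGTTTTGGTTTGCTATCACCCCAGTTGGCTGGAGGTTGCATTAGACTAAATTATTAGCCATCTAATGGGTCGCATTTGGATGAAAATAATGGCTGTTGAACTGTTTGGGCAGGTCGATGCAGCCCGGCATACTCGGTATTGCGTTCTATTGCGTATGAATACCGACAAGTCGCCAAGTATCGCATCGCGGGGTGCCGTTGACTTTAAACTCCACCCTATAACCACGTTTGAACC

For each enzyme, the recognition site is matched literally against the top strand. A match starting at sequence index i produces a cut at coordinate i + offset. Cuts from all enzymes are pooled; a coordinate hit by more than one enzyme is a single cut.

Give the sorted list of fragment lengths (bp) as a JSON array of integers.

Per-enzyme occurrences:
  MvoV CGCC/1: at [194] ⇒ [195]
  NpsVI ACCA/1: at [244, 255] ⇒ [245, 256]
  EstX (TTCTTA, off=2): no sites
  GruV (AGCT, off=4): no sites
  WciIII (TCCTGT, off=1): no sites

All cut coordinates (distinct, sorted): [195, 245, 256]

Fragment lengths:
  195→245: 50 bp
  245→256: 11 bp
  256→195 (wrap): 258-256+195 = 197 bp

[11,50,197]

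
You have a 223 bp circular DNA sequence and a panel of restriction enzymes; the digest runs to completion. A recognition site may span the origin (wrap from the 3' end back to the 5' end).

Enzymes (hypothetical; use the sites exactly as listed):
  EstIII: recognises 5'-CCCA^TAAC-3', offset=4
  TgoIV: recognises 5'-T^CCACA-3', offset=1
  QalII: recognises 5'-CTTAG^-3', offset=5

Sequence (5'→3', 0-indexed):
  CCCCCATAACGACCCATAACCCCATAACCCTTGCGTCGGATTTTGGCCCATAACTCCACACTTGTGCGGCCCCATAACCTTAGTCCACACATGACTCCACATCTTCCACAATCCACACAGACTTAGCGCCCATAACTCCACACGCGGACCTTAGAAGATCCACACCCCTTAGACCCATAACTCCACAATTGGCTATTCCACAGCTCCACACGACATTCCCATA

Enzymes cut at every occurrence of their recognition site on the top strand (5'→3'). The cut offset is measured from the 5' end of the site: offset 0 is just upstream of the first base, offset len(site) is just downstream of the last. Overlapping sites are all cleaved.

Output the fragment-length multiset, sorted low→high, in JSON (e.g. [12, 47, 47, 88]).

Scan for sites:
  EstIII CCCATAAC/4: at [2, 12, 20, 46, 70, 128, 173] ⇒ [6, 16, 24, 50, 74, 132, 177]
  TgoIV TCCACA/1: at [54, 83, 95, 104, 111, 136, 158, 181, 196, 204] ⇒ [55, 84, 96, 105, 112, 137, 159, 182, 197, 205]
  QalII CTTAG/5: at [78, 121, 149, 167] ⇒ [83, 126, 154, 172]

All cut coordinates (distinct, sorted): [6, 16, 24, 50, 55, 74, 83, 84, 96, 105, 112, 126, 132, 137, 154, 159, 172, 177, 182, 197, 205]

Fragment lengths:
  6→16: 10 bp
  16→24: 8 bp
  24→50: 26 bp
  50→55: 5 bp
  55→74: 19 bp
  74→83: 9 bp
  83→84: 1 bp
  84→96: 12 bp
  96→105: 9 bp
  105→112: 7 bp
  112→126: 14 bp
  126→132: 6 bp
  132→137: 5 bp
  137→154: 17 bp
  154→159: 5 bp
  159→172: 13 bp
  172→177: 5 bp
  177→182: 5 bp
  182→197: 15 bp
  197→205: 8 bp
  205→6 (wrap): 223-205+6 = 24 bp

[1,5,5,5,5,5,6,7,8,8,9,9,10,12,13,14,15,17,19,24,26]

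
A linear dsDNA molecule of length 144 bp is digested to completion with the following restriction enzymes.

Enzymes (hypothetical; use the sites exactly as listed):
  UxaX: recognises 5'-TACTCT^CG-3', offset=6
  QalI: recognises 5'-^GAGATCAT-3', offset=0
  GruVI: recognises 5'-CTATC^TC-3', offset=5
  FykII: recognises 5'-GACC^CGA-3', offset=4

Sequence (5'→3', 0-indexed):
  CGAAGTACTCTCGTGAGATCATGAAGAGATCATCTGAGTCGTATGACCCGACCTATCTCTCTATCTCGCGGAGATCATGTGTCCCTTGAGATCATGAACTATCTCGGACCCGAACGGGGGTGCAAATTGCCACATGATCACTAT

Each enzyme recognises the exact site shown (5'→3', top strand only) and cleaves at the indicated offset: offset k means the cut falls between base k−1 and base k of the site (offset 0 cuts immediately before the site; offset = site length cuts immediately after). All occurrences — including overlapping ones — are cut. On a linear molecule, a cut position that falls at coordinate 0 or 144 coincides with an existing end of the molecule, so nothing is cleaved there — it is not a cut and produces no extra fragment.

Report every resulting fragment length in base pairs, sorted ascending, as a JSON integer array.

[3,5,7,8,9,11,11,16,17,23,34]

Per-enzyme occurrences:
  UxaX (TACTCTCG, off=6): starts [5] → cuts [11]
  QalI (GAGATCAT, off=0): starts [14, 25, 70, 87] → cuts [14, 25, 70, 87]
  GruVI (CTATCTC, off=5): starts [52, 60, 98] → cuts [57, 65, 103]
  FykII (GACCCGA, off=4): starts [44, 106] → cuts [48, 110]

Pooled cuts: [11, 14, 25, 48, 57, 65, 70, 87, 103, 110]

Fragments:
  [0,11): 11 bp
  [11,14): 3 bp
  [14,25): 11 bp
  [25,48): 23 bp
  [48,57): 9 bp
  [57,65): 8 bp
  [65,70): 5 bp
  [70,87): 17 bp
  [87,103): 16 bp
  [103,110): 7 bp
  [110,144): 34 bp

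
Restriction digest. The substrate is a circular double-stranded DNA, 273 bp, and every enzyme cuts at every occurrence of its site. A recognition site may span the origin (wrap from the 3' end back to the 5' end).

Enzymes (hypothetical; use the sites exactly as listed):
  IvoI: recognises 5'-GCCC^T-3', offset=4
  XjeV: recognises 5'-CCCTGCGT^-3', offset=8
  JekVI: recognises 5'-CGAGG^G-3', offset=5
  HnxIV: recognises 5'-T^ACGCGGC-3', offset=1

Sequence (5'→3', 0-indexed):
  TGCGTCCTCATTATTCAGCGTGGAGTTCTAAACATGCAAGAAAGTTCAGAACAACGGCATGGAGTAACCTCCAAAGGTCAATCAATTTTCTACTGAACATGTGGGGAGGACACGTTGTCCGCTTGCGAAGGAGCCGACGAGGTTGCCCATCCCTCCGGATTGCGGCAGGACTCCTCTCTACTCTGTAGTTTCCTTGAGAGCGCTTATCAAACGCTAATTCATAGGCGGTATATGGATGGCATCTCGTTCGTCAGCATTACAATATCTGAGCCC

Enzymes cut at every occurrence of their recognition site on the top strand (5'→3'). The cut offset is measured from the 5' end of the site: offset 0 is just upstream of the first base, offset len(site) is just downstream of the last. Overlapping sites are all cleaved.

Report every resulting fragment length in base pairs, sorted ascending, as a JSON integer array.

Site scan:
  IvoI GCCCT/4: at [269] ⇒ [0]
  XjeV CCCTGCGT/8: at [270] ⇒ [5]
  JekVI (CGAGGG, off=5): no sites
  HnxIV (TACGCGGC, off=1): no sites

Pooled cuts: [0, 5]

Fragment lengths:
  0→5: 5 bp
  5→0 (wrap): 273-5+0 = 268 bp

[5,268]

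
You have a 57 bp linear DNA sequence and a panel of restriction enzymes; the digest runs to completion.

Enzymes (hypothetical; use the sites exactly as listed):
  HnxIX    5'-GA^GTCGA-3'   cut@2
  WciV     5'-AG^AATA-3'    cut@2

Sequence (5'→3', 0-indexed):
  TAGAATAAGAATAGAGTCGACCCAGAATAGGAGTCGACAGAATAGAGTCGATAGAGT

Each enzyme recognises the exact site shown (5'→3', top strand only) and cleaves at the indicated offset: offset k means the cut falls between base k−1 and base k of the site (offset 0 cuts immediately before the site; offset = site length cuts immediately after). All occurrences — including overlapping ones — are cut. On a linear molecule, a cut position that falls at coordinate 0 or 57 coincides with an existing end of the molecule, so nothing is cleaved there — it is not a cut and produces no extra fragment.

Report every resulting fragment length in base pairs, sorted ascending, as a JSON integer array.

Scan for sites:
  HnxIX GAGTCGA/2: at [13, 30, 44] ⇒ [15, 32, 46]
  WciV AGAATA/2: at [1, 7, 23, 38] ⇒ [3, 9, 25, 40]

Pooled cuts: [3, 9, 15, 25, 32, 40, 46]

Fragment lengths:
  [0,3): 3 bp
  [3,9): 6 bp
  [9,15): 6 bp
  [15,25): 10 bp
  [25,32): 7 bp
  [32,40): 8 bp
  [40,46): 6 bp
  [46,57): 11 bp

[3,6,6,6,7,8,10,11]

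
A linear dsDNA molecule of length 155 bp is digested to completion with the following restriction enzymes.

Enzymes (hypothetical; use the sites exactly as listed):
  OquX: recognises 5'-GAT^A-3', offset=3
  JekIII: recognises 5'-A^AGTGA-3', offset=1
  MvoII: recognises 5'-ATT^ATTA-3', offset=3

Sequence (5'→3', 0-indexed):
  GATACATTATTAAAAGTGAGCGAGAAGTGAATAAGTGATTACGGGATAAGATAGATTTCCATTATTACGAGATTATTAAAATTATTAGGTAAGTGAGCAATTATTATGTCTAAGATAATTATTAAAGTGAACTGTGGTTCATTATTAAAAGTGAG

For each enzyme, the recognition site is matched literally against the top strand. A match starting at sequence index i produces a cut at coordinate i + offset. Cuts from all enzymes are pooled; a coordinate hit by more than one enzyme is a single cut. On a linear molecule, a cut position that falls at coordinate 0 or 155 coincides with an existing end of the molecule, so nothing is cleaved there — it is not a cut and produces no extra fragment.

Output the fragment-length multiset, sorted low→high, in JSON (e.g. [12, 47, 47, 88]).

[3,4,5,5,5,6,6,6,8,8,9,11,11,11,11,14,14,18]

Scan for sites:
  OquX GATA/3: at [0, 44, 49, 113] ⇒ [3, 47, 52, 116]
  JekIII AAGTGA/1: at [13, 24, 32, 90, 124, 148] ⇒ [14, 25, 33, 91, 125, 149]
  MvoII ATTATTA/3: at [5, 60, 71, 80, 99, 117, 140] ⇒ [8, 63, 74, 83, 102, 120, 143]

Pooled cuts: [3, 8, 14, 25, 33, 47, 52, 63, 74, 83, 91, 102, 116, 120, 125, 143, 149]

Fragment lengths:
  [0,3): 3 bp
  [3,8): 5 bp
  [8,14): 6 bp
  [14,25): 11 bp
  [25,33): 8 bp
  [33,47): 14 bp
  [47,52): 5 bp
  [52,63): 11 bp
  [63,74): 11 bp
  [74,83): 9 bp
  [83,91): 8 bp
  [91,102): 11 bp
  [102,116): 14 bp
  [116,120): 4 bp
  [120,125): 5 bp
  [125,143): 18 bp
  [143,149): 6 bp
  [149,155): 6 bp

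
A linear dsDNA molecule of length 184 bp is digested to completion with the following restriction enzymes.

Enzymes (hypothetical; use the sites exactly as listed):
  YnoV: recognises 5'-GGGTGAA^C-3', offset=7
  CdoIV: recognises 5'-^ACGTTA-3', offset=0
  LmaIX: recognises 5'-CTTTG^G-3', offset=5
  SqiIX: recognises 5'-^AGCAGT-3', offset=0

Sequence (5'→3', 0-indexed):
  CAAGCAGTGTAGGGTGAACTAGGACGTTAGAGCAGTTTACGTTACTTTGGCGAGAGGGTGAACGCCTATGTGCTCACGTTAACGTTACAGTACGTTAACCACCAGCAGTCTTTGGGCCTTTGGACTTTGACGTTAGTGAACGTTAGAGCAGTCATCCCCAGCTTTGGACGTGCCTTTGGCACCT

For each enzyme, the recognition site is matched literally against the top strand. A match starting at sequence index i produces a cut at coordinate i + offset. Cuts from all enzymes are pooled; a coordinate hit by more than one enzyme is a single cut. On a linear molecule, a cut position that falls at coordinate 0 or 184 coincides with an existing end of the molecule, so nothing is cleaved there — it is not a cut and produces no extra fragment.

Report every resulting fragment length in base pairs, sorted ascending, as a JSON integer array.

Per-enzyme occurrences:
  YnoV GGGTGAAC/7: at [11, 55] ⇒ [18, 62]
  CdoIV ACGTTA/0: at [23, 38, 75, 81, 91, 129, 139] ⇒ [23, 38, 75, 81, 91, 129, 139]
  LmaIX CTTTGG/5: at [44, 109, 117, 161, 173] ⇒ [49, 114, 122, 166, 178]
  SqiIX AGCAGT/0: at [2, 30, 103, 146] ⇒ [2, 30, 103, 146]

Pooled cuts: [2, 18, 23, 30, 38, 49, 62, 75, 81, 91, 103, 114, 122, 129, 139, 146, 166, 178]

Fragments:
  [0,2): 2 bp
  [2,18): 16 bp
  [18,23): 5 bp
  [23,30): 7 bp
  [30,38): 8 bp
  [38,49): 11 bp
  [49,62): 13 bp
  [62,75): 13 bp
  [75,81): 6 bp
  [81,91): 10 bp
  [91,103): 12 bp
  [103,114): 11 bp
  [114,122): 8 bp
  [122,129): 7 bp
  [129,139): 10 bp
  [139,146): 7 bp
  [146,166): 20 bp
  [166,178): 12 bp
  [178,184): 6 bp

[2,5,6,6,7,7,7,8,8,10,10,11,11,12,12,13,13,16,20]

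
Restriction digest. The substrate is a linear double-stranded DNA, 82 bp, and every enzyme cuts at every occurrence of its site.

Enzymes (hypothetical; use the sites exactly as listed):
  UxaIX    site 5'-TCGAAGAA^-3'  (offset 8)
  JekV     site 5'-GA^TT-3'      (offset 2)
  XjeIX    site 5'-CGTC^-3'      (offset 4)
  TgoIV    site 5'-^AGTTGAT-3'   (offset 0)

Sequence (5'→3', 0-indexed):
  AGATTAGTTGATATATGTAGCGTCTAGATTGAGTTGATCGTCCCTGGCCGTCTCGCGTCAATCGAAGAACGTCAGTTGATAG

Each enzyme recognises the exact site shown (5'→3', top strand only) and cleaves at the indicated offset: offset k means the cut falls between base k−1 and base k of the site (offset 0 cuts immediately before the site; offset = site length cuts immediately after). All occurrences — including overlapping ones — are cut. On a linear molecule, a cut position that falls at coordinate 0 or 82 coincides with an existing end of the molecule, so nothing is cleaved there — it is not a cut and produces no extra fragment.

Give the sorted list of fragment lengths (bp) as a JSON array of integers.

Site scan:
  UxaIX TCGAAGAA/8: at [61] ⇒ [69]
  JekV GATT/2: at [1, 26] ⇒ [3, 28]
  XjeIX CGTC/4: at [20, 38, 48, 55, 69] ⇒ [24, 42, 52, 59, 73]
  TgoIV AGTTGAT/0: at [5, 31, 73] ⇒ [5, 31, 73]

All cut coordinates (distinct, sorted): [3, 5, 24, 28, 31, 42, 52, 59, 69, 73]

Fragment lengths:
  [0,3): 3 bp
  [3,5): 2 bp
  [5,24): 19 bp
  [24,28): 4 bp
  [28,31): 3 bp
  [31,42): 11 bp
  [42,52): 10 bp
  [52,59): 7 bp
  [59,69): 10 bp
  [69,73): 4 bp
  [73,82): 9 bp

[2,3,3,4,4,7,9,10,10,11,19]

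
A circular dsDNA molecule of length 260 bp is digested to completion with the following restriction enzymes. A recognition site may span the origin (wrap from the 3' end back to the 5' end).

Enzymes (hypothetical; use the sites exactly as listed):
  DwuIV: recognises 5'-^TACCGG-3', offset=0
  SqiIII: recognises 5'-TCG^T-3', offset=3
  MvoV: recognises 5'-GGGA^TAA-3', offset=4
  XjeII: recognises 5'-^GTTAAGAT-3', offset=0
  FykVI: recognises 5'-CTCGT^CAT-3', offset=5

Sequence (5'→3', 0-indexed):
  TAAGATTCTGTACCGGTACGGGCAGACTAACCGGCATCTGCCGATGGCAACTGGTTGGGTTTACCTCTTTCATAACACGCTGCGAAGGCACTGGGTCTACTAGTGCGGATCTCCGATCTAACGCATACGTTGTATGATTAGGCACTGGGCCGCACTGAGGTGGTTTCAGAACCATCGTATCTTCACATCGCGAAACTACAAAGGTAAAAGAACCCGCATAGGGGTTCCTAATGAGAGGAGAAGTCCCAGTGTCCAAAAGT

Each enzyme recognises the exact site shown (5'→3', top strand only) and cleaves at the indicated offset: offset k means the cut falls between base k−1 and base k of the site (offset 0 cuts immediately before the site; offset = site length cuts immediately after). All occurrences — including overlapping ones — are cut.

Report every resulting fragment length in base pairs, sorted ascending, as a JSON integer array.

Scan for sites:
  DwuIV (TACCGG, off=0): starts [10] → cuts [10]
  SqiIII (TCGT, off=3): starts [174] → cuts [177]
  MvoV (GGGATAA, off=4): no sites
  XjeII (GTTAAGAT, off=0): starts [258] → cuts [258]
  FykVI (CTCGTCAT, off=5): no sites

Pooled cuts: [10, 177, 258]

Fragment lengths:
  10→177: 167 bp
  177→258: 81 bp
  258→10 (wrap): 260-258+10 = 12 bp

[12,81,167]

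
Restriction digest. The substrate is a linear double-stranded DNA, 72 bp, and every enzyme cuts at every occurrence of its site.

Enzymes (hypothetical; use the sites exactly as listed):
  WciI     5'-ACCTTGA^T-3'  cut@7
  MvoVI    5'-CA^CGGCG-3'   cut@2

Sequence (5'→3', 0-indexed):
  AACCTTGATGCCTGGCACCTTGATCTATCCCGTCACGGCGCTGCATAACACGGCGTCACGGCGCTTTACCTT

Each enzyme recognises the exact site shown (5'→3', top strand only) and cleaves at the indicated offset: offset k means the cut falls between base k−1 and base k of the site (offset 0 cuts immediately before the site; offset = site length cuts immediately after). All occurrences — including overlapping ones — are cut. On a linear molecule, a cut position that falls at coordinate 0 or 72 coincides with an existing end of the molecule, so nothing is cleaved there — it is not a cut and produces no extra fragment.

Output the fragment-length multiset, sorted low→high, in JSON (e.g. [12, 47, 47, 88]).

Site scan:
  WciI (ACCTTGAT, off=7): starts [1, 16] → cuts [8, 23]
  MvoVI (CACGGCG, off=2): starts [33, 48, 56] → cuts [35, 50, 58]

Pooled cuts: [8, 23, 35, 50, 58]

Fragment lengths:
  [0,8): 8 bp
  [8,23): 15 bp
  [23,35): 12 bp
  [35,50): 15 bp
  [50,58): 8 bp
  [58,72): 14 bp

[8,8,12,14,15,15]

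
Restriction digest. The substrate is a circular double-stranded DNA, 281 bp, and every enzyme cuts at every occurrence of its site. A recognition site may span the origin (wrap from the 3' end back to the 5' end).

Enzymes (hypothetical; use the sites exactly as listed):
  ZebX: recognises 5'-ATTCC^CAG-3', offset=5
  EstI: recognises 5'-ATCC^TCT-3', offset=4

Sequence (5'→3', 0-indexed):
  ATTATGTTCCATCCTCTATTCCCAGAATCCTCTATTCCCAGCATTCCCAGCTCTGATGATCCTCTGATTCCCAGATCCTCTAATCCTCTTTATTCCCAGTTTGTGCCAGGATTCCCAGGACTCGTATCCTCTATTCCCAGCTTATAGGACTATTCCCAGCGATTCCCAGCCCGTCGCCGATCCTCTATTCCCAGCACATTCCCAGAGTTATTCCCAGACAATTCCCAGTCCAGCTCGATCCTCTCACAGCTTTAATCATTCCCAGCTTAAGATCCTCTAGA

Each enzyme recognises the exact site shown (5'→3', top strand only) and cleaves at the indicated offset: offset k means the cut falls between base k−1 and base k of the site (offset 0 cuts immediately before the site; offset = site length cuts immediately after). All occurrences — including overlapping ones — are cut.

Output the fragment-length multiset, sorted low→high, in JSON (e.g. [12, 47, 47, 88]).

Site scan:
  ZebX (ATTCCCAG, off=5): starts [17, 33, 42, 66, 91, 110, 132, 151, 161, 186, 197, 209, 220, 257] → cuts [22, 38, 47, 71, 96, 115, 137, 156, 166, 191, 202, 214, 225, 262]
  EstI (ATCCTCT, off=4): starts [10, 26, 58, 74, 82, 125, 179, 237, 271] → cuts [14, 30, 62, 78, 86, 129, 183, 241, 275]

All cut coordinates (distinct, sorted): [14, 22, 30, 38, 47, 62, 71, 78, 86, 96, 115, 129, 137, 156, 166, 183, 191, 202, 214, 225, 241, 262, 275]

Fragments:
  14→22: 8 bp
  22→30: 8 bp
  30→38: 8 bp
  38→47: 9 bp
  47→62: 15 bp
  62→71: 9 bp
  71→78: 7 bp
  78→86: 8 bp
  86→96: 10 bp
  96→115: 19 bp
  115→129: 14 bp
  129→137: 8 bp
  137→156: 19 bp
  156→166: 10 bp
  166→183: 17 bp
  183→191: 8 bp
  191→202: 11 bp
  202→214: 12 bp
  214→225: 11 bp
  225→241: 16 bp
  241→262: 21 bp
  262→275: 13 bp
  275→14 (wrap): 281-275+14 = 20 bp

[7,8,8,8,8,8,8,9,9,10,10,11,11,12,13,14,15,16,17,19,19,20,21]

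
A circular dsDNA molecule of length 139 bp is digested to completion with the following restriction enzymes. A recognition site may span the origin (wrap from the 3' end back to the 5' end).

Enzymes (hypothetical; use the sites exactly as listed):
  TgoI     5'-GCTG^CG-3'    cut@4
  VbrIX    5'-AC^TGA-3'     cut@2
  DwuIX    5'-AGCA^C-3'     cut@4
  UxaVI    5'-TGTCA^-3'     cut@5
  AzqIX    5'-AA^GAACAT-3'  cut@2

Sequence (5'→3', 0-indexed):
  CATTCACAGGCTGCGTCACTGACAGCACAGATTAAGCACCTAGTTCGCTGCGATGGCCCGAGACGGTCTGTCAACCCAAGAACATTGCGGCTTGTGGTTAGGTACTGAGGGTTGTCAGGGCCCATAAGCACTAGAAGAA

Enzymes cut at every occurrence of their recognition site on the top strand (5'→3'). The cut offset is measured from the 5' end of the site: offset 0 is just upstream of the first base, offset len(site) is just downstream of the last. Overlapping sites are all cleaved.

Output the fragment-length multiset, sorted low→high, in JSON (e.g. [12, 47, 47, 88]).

Per-enzyme occurrences:
  TgoI GCTGCG/4: at [9, 46] ⇒ [13, 50]
  VbrIX ACTGA/2: at [17, 103] ⇒ [19, 105]
  DwuIX AGCAC/4: at [23, 34, 126] ⇒ [27, 38, 130]
  UxaVI TGTCA/5: at [68, 112] ⇒ [73, 117]
  AzqIX AAGAACAT/2: at [77, 134] ⇒ [79, 136]

Pooled cuts: [13, 19, 27, 38, 50, 73, 79, 105, 117, 130, 136]

Fragments:
  13→19: 6 bp
  19→27: 8 bp
  27→38: 11 bp
  38→50: 12 bp
  50→73: 23 bp
  73→79: 6 bp
  79→105: 26 bp
  105→117: 12 bp
  117→130: 13 bp
  130→136: 6 bp
  136→13 (wrap): 139-136+13 = 16 bp

[6,6,6,8,11,12,12,13,16,23,26]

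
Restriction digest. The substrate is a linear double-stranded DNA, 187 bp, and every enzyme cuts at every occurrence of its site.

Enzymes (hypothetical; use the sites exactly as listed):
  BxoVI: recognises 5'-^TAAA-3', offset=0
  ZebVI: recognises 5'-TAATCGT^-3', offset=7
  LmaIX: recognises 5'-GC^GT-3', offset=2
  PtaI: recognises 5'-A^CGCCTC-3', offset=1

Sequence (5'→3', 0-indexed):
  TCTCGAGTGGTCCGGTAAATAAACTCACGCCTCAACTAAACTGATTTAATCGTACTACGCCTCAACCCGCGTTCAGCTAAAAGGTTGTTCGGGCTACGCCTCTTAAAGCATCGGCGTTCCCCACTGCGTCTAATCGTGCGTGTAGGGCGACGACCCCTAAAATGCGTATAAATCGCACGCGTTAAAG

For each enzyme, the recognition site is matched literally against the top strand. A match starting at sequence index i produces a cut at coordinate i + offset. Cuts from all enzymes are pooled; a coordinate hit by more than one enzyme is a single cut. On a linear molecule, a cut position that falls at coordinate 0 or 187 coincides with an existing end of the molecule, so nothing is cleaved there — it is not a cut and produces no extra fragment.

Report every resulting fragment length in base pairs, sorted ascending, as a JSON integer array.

Per-enzyme occurrences:
  BxoVI (TAAA, off=0): starts [15, 19, 36, 77, 103, 157, 168, 182] → cuts [15, 19, 36, 77, 103, 157, 168, 182]
  ZebVI (TAATCGT, off=7): starts [46, 130] → cuts [53, 137]
  LmaIX (GCGT, off=2): starts [68, 113, 125, 137, 163, 178] → cuts [70, 115, 127, 139, 165, 180]
  PtaI (ACGCCTC, off=1): starts [26, 56, 95] → cuts [27, 57, 96]

All cut coordinates (distinct, sorted): [15, 19, 27, 36, 53, 57, 70, 77, 96, 103, 115, 127, 137, 139, 157, 165, 168, 180, 182]

Fragment lengths:
  [0,15): 15 bp
  [15,19): 4 bp
  [19,27): 8 bp
  [27,36): 9 bp
  [36,53): 17 bp
  [53,57): 4 bp
  [57,70): 13 bp
  [70,77): 7 bp
  [77,96): 19 bp
  [96,103): 7 bp
  [103,115): 12 bp
  [115,127): 12 bp
  [127,137): 10 bp
  [137,139): 2 bp
  [139,157): 18 bp
  [157,165): 8 bp
  [165,168): 3 bp
  [168,180): 12 bp
  [180,182): 2 bp
  [182,187): 5 bp

[2,2,3,4,4,5,7,7,8,8,9,10,12,12,12,13,15,17,18,19]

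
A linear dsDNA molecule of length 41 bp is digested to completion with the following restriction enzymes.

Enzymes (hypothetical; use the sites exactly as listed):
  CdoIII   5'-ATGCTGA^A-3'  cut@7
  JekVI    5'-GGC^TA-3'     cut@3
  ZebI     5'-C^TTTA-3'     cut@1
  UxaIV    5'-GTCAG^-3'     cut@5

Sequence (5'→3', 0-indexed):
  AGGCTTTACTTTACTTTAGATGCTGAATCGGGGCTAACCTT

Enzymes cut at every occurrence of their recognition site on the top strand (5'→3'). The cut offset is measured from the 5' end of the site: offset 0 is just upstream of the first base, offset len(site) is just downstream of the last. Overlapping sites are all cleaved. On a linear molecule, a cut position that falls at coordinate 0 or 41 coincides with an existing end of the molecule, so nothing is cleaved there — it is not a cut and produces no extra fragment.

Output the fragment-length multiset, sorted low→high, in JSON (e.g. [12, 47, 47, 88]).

Site scan:
  CdoIII ATGCTGAA/7: at [19] ⇒ [26]
  JekVI GGCTA/3: at [31] ⇒ [34]
  ZebI CTTTA/1: at [3, 8, 13] ⇒ [4, 9, 14]
  UxaIV (GTCAG, off=5): no sites

All cut coordinates (distinct, sorted): [4, 9, 14, 26, 34]

Fragments:
  [0,4): 4 bp
  [4,9): 5 bp
  [9,14): 5 bp
  [14,26): 12 bp
  [26,34): 8 bp
  [34,41): 7 bp

[4,5,5,7,8,12]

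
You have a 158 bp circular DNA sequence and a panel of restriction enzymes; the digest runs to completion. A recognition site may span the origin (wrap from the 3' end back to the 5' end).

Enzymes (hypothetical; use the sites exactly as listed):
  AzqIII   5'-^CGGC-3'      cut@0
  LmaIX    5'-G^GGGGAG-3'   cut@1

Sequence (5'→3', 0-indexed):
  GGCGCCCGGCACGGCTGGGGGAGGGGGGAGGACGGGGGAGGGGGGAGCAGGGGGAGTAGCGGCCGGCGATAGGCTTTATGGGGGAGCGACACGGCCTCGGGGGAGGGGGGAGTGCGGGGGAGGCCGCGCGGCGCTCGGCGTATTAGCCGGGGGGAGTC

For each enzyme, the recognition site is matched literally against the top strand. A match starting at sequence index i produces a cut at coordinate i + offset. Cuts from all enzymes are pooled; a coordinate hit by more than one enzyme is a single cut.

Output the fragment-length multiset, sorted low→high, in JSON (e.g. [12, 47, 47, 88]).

Per-enzyme occurrences:
  AzqIII (CGGC, off=0): starts [6, 11, 59, 63, 91, 128, 135, 157] → cuts [6, 11, 59, 63, 91, 128, 135, 157]
  LmaIX (GGGGGAG, off=1): starts [16, 23, 33, 40, 49, 79, 98, 105, 115, 149] → cuts [17, 24, 34, 41, 50, 80, 99, 106, 116, 150]

Pooled cuts: [6, 11, 17, 24, 34, 41, 50, 59, 63, 80, 91, 99, 106, 116, 128, 135, 150, 157]

Fragment lengths:
  6→11: 5 bp
  11→17: 6 bp
  17→24: 7 bp
  24→34: 10 bp
  34→41: 7 bp
  41→50: 9 bp
  50→59: 9 bp
  59→63: 4 bp
  63→80: 17 bp
  80→91: 11 bp
  91→99: 8 bp
  99→106: 7 bp
  106→116: 10 bp
  116→128: 12 bp
  128→135: 7 bp
  135→150: 15 bp
  150→157: 7 bp
  157→6 (wrap): 158-157+6 = 7 bp

[4,5,6,7,7,7,7,7,7,8,9,9,10,10,11,12,15,17]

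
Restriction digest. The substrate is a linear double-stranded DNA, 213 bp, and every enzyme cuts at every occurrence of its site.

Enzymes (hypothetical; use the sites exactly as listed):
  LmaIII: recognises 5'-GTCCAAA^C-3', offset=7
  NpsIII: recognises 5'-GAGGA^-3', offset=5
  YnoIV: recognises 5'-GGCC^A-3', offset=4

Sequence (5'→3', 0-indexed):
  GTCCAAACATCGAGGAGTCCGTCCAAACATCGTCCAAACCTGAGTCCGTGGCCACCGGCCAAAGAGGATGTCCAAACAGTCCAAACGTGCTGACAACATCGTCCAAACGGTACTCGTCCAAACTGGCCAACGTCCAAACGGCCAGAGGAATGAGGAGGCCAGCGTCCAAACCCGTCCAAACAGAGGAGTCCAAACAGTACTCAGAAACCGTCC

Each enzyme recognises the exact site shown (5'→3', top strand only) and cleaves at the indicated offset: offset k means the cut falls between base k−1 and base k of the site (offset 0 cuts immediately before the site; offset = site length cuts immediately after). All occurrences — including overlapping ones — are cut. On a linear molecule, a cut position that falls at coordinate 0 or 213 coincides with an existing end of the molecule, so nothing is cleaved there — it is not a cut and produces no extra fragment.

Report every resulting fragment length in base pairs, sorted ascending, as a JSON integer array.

[4,5,6,6,7,7,7,7,7,8,8,9,9,10,10,10,11,11,15,15,19,22]

Site scan:
  LmaIII (GTCCAAAC, off=7): starts [0, 20, 31, 69, 78, 100, 115, 131, 163, 173, 187] → cuts [7, 27, 38, 76, 85, 107, 122, 138, 170, 180, 194]
  NpsIII (GAGGA, off=5): starts [11, 63, 144, 151, 182] → cuts [16, 68, 149, 156, 187]
  YnoIV (GGCCA, off=4): starts [49, 56, 124, 139, 156] → cuts [53, 60, 128, 143, 160]

Pooled cuts: [7, 16, 27, 38, 53, 60, 68, 76, 85, 107, 122, 128, 138, 143, 149, 156, 160, 170, 180, 187, 194]

Fragment lengths:
  [0,7): 7 bp
  [7,16): 9 bp
  [16,27): 11 bp
  [27,38): 11 bp
  [38,53): 15 bp
  [53,60): 7 bp
  [60,68): 8 bp
  [68,76): 8 bp
  [76,85): 9 bp
  [85,107): 22 bp
  [107,122): 15 bp
  [122,128): 6 bp
  [128,138): 10 bp
  [138,143): 5 bp
  [143,149): 6 bp
  [149,156): 7 bp
  [156,160): 4 bp
  [160,170): 10 bp
  [170,180): 10 bp
  [180,187): 7 bp
  [187,194): 7 bp
  [194,213): 19 bp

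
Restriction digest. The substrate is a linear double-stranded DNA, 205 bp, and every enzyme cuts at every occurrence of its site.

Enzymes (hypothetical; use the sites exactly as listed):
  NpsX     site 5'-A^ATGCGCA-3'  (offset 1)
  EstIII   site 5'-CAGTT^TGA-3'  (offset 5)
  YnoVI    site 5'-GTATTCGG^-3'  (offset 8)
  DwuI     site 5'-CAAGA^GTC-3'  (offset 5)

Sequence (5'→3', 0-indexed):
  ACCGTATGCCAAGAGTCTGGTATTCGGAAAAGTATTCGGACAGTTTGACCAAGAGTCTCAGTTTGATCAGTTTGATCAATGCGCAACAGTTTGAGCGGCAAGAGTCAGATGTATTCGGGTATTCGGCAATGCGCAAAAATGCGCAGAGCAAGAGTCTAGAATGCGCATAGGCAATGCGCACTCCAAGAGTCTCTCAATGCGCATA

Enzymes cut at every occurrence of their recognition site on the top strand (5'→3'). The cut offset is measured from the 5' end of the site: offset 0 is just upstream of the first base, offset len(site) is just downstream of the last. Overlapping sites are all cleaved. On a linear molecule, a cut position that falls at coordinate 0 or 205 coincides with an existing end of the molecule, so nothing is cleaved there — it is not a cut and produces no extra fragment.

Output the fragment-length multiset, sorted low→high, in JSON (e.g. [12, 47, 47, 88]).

[2,6,6,7,8,8,9,9,9,9,10,12,12,13,13,13,14,15,15,15]

Scan for sites:
  NpsX AATGCGCA/1: at [77, 127, 137, 159, 172, 195] ⇒ [78, 128, 138, 160, 173, 196]
  EstIII CAGTTTGA/5: at [40, 58, 67, 86] ⇒ [45, 63, 72, 91]
  YnoVI GTATTCGG/8: at [19, 31, 110, 118] ⇒ [27, 39, 118, 126]
  DwuI CAAGAGTC/5: at [9, 49, 98, 148, 183] ⇒ [14, 54, 103, 153, 188]

All cut coordinates (distinct, sorted): [14, 27, 39, 45, 54, 63, 72, 78, 91, 103, 118, 126, 128, 138, 153, 160, 173, 188, 196]

Fragment lengths:
  [0,14): 14 bp
  [14,27): 13 bp
  [27,39): 12 bp
  [39,45): 6 bp
  [45,54): 9 bp
  [54,63): 9 bp
  [63,72): 9 bp
  [72,78): 6 bp
  [78,91): 13 bp
  [91,103): 12 bp
  [103,118): 15 bp
  [118,126): 8 bp
  [126,128): 2 bp
  [128,138): 10 bp
  [138,153): 15 bp
  [153,160): 7 bp
  [160,173): 13 bp
  [173,188): 15 bp
  [188,196): 8 bp
  [196,205): 9 bp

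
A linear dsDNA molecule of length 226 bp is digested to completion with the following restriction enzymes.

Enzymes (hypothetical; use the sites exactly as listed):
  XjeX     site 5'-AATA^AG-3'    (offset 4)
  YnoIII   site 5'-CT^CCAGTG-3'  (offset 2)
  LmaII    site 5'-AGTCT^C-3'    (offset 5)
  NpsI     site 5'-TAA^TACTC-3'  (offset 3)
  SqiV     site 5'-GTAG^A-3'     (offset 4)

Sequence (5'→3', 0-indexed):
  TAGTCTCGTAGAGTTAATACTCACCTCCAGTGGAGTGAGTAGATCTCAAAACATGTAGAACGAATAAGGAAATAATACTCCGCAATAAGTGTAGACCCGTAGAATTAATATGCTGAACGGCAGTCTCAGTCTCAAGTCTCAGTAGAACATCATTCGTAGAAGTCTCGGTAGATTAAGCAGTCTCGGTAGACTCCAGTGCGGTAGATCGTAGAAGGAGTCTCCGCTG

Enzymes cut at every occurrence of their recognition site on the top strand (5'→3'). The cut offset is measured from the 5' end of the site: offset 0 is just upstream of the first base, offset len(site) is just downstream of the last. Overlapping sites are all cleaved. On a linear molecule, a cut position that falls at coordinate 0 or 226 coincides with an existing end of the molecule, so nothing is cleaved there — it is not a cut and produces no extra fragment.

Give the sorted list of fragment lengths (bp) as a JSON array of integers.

[3,5,6,6,6,6,6,6,6,6,7,7,7,8,8,9,9,9,12,12,12,14,16,16,24]

Scan for sites:
  XjeX (AATAAG, off=4): starts [62, 83] → cuts [66, 87]
  YnoIII (CTCCAGTG, off=2): starts [24, 190] → cuts [26, 192]
  LmaII (AGTCTC, off=5): starts [1, 121, 127, 134, 160, 178, 215] → cuts [6, 126, 132, 139, 165, 183, 220]
  NpsI (TAATACTC, off=3): starts [14, 72] → cuts [17, 75]
  SqiV (GTAGA, off=4): starts [7, 38, 54, 90, 98, 141, 155, 167, 185, 200, 207] → cuts [11, 42, 58, 94, 102, 145, 159, 171, 189, 204, 211]

All cut coordinates (distinct, sorted): [6, 11, 17, 26, 42, 58, 66, 75, 87, 94, 102, 126, 132, 139, 145, 159, 165, 171, 183, 189, 192, 204, 211, 220]

Fragment lengths:
  [0,6): 6 bp
  [6,11): 5 bp
  [11,17): 6 bp
  [17,26): 9 bp
  [26,42): 16 bp
  [42,58): 16 bp
  [58,66): 8 bp
  [66,75): 9 bp
  [75,87): 12 bp
  [87,94): 7 bp
  [94,102): 8 bp
  [102,126): 24 bp
  [126,132): 6 bp
  [132,139): 7 bp
  [139,145): 6 bp
  [145,159): 14 bp
  [159,165): 6 bp
  [165,171): 6 bp
  [171,183): 12 bp
  [183,189): 6 bp
  [189,192): 3 bp
  [192,204): 12 bp
  [204,211): 7 bp
  [211,220): 9 bp
  [220,226): 6 bp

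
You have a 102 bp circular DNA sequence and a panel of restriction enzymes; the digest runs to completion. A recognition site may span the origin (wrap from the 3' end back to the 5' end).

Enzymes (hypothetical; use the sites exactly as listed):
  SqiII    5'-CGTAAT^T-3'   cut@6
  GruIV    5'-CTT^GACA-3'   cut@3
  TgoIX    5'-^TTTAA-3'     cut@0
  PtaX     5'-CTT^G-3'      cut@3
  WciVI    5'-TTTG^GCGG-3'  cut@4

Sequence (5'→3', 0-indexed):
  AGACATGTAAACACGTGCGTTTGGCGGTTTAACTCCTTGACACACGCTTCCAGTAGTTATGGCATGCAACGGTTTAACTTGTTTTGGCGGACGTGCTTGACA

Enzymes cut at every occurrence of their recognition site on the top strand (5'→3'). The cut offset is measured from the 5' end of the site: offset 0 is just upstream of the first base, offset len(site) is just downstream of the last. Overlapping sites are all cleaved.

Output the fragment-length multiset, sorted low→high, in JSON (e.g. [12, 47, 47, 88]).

Site scan:
  SqiII (CGTAATT, off=6): no sites
  GruIV CTTGACA/3: at [35, 95] ⇒ [38, 98]
  TgoIX TTTAA/0: at [27, 72] ⇒ [27, 72]
  PtaX CTTG/3: at [35, 77, 95] ⇒ [38, 80, 98]
  WciVI TTTGGCGG/4: at [19, 82] ⇒ [23, 86]

Pooled cuts: [23, 27, 38, 72, 80, 86, 98]

Fragment lengths:
  23→27: 4 bp
  27→38: 11 bp
  38→72: 34 bp
  72→80: 8 bp
  80→86: 6 bp
  86→98: 12 bp
  98→23 (wrap): 102-98+23 = 27 bp

[4,6,8,11,12,27,34]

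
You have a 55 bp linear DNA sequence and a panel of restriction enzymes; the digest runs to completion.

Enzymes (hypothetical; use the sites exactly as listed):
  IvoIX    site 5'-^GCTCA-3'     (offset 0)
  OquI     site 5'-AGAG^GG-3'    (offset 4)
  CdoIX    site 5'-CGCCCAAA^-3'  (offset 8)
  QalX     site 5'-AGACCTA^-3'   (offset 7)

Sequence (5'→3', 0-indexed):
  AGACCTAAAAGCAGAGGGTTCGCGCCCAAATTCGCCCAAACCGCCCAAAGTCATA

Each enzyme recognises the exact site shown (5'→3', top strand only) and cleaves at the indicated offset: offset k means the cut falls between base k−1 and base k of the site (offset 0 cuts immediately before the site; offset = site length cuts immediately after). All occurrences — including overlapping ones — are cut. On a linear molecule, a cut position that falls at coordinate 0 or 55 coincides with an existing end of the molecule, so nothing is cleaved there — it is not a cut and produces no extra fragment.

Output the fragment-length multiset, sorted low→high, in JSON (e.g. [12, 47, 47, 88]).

Scan for sites:
  IvoIX (GCTCA, off=0): no sites
  OquI (AGAGGG, off=4): starts [12] → cuts [16]
  CdoIX (CGCCCAAA, off=8): starts [22, 32, 41] → cuts [30, 40, 49]
  QalX (AGACCTA, off=7): starts [0] → cuts [7]

Pooled cuts: [7, 16, 30, 40, 49]

Fragment lengths:
  [0,7): 7 bp
  [7,16): 9 bp
  [16,30): 14 bp
  [30,40): 10 bp
  [40,49): 9 bp
  [49,55): 6 bp

[6,7,9,9,10,14]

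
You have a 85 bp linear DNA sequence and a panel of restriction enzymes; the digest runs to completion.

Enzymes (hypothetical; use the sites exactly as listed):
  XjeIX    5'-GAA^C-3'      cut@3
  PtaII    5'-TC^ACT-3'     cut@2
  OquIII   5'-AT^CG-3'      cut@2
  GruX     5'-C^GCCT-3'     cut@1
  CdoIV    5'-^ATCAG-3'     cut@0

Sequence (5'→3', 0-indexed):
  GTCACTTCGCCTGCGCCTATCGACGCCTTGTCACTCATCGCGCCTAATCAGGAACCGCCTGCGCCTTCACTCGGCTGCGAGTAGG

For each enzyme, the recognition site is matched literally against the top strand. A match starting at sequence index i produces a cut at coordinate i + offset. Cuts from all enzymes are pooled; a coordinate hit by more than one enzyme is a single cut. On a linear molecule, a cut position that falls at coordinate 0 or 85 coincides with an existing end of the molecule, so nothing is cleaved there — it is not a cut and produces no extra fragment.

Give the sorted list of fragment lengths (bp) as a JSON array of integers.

[2,3,3,4,5,5,6,6,6,6,6,8,8,17]

Scan for sites:
  XjeIX GAAC/3: at [51] ⇒ [54]
  PtaII TCACT/2: at [1, 30, 66] ⇒ [3, 32, 68]
  OquIII ATCG/2: at [18, 36] ⇒ [20, 38]
  GruX CGCCT/1: at [7, 13, 23, 40, 55, 61] ⇒ [8, 14, 24, 41, 56, 62]
  CdoIV ATCAG/0: at [46] ⇒ [46]

Pooled cuts: [3, 8, 14, 20, 24, 32, 38, 41, 46, 54, 56, 62, 68]

Fragments:
  [0,3): 3 bp
  [3,8): 5 bp
  [8,14): 6 bp
  [14,20): 6 bp
  [20,24): 4 bp
  [24,32): 8 bp
  [32,38): 6 bp
  [38,41): 3 bp
  [41,46): 5 bp
  [46,54): 8 bp
  [54,56): 2 bp
  [56,62): 6 bp
  [62,68): 6 bp
  [68,85): 17 bp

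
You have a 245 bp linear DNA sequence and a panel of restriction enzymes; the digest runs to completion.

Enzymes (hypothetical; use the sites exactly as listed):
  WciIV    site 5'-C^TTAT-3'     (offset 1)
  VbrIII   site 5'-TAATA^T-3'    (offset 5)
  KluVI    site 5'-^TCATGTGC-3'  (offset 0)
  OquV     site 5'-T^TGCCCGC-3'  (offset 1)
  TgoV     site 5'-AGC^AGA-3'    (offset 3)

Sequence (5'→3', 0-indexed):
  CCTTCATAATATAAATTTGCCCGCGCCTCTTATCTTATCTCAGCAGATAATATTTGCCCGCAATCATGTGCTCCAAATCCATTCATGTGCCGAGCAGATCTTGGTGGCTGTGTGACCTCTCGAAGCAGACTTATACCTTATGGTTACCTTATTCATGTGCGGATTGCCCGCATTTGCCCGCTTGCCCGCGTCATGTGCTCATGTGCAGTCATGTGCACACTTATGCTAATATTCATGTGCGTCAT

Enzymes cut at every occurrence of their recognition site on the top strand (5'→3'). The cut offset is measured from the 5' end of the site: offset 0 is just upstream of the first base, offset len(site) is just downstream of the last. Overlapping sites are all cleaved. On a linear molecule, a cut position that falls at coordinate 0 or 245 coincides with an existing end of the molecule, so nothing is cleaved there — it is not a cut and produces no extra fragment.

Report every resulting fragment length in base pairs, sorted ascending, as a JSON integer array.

Scan for sites:
  WciIV (CTTAT, off=1): starts [28, 33, 129, 136, 147, 219] → cuts [29, 34, 130, 137, 148, 220]
  VbrIII (TAATAT, off=5): starts [6, 47, 226] → cuts [11, 52, 231]
  KluVI (TCATGTGC, off=0): starts [63, 82, 152, 190, 198, 208, 232] → cuts [63, 82, 152, 190, 198, 208, 232]
  OquV (TTGCCCGC, off=1): starts [16, 53, 163, 173, 181] → cuts [17, 54, 164, 174, 182]
  TgoV (AGCAGA, off=3): starts [41, 92, 123] → cuts [44, 95, 126]

All cut coordinates (distinct, sorted): [11, 17, 29, 34, 44, 52, 54, 63, 82, 95, 126, 130, 137, 148, 152, 164, 174, 182, 190, 198, 208, 220, 231, 232]

Fragments:
  [0,11): 11 bp
  [11,17): 6 bp
  [17,29): 12 bp
  [29,34): 5 bp
  [34,44): 10 bp
  [44,52): 8 bp
  [52,54): 2 bp
  [54,63): 9 bp
  [63,82): 19 bp
  [82,95): 13 bp
  [95,126): 31 bp
  [126,130): 4 bp
  [130,137): 7 bp
  [137,148): 11 bp
  [148,152): 4 bp
  [152,164): 12 bp
  [164,174): 10 bp
  [174,182): 8 bp
  [182,190): 8 bp
  [190,198): 8 bp
  [198,208): 10 bp
  [208,220): 12 bp
  [220,231): 11 bp
  [231,232): 1 bp
  [232,245): 13 bp

[1,2,4,4,5,6,7,8,8,8,8,9,10,10,10,11,11,11,12,12,12,13,13,19,31]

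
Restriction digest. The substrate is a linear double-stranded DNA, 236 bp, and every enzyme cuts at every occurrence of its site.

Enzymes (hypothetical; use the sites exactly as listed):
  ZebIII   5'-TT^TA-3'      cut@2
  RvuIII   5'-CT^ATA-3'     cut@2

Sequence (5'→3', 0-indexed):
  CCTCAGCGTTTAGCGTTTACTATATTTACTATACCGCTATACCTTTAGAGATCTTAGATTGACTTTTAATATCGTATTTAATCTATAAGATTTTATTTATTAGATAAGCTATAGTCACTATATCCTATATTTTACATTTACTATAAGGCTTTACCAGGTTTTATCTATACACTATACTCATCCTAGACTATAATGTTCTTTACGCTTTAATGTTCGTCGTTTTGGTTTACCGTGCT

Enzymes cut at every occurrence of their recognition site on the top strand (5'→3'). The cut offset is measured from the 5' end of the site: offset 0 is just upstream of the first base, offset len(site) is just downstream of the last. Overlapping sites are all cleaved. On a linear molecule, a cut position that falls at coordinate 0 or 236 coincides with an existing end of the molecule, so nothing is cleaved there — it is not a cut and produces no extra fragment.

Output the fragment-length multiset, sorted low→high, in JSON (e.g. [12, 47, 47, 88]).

[4,4,4,4,5,5,6,6,6,7,7,7,7,7,8,9,9,9,9,10,10,11,12,13,16,20,21]

Scan for sites:
  ZebIII TTTA/2: at [8, 15, 24, 43, 64, 76, 91, 95, 130, 136, 149, 159, 198, 205, 225] ⇒ [10, 17, 26, 45, 66, 78, 93, 97, 132, 138, 151, 161, 200, 207, 227]
  RvuIII CTATA/2: at [19, 28, 36, 82, 108, 117, 124, 140, 164, 171, 187] ⇒ [21, 30, 38, 84, 110, 119, 126, 142, 166, 173, 189]

All cut coordinates (distinct, sorted): [10, 17, 21, 26, 30, 38, 45, 66, 78, 84, 93, 97, 110, 119, 126, 132, 138, 142, 151, 161, 166, 173, 189, 200, 207, 227]

Fragment lengths:
  [0,10): 10 bp
  [10,17): 7 bp
  [17,21): 4 bp
  [21,26): 5 bp
  [26,30): 4 bp
  [30,38): 8 bp
  [38,45): 7 bp
  [45,66): 21 bp
  [66,78): 12 bp
  [78,84): 6 bp
  [84,93): 9 bp
  [93,97): 4 bp
  [97,110): 13 bp
  [110,119): 9 bp
  [119,126): 7 bp
  [126,132): 6 bp
  [132,138): 6 bp
  [138,142): 4 bp
  [142,151): 9 bp
  [151,161): 10 bp
  [161,166): 5 bp
  [166,173): 7 bp
  [173,189): 16 bp
  [189,200): 11 bp
  [200,207): 7 bp
  [207,227): 20 bp
  [227,236): 9 bp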